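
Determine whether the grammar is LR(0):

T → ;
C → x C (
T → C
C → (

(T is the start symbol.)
A grammar is LR(0) if no state in the canonical LR(0) collection has:
  - both a shift item (dot before a terminal) and a complete item (shift-reduce conflict), or
  - two or more complete items (reduce-reduce conflict; the accept item [T' → T .] counts as a complete item here).

Augment with T' → T and build the canonical LR(0) collection (I0 = CLOSURE({[T' → . T]}), then GOTO on every symbol after a dot until no new states appear). It has 8 states:
  I0: { [C → . (], [C → . x C (], [T → . ;], [T → . C], [T' → . T] }  — shift
  I1: { [C → ( .] }  — reduce
  I2: { [T → ; .] }  — reduce
  I3: { [T → C .] }  — reduce
  I4: { [T' → T .] }  — accept
  I5: { [C → . (], [C → . x C (], [C → x . C (] }  — shift
  I6: { [C → x C . (] }  — shift
  I7: { [C → x C ( .] }  — reduce

Every state is either a pure shift/goto state or contains exactly one complete item and nothing to shift — no conflicts. The grammar is LR(0).

Answer: Yes, the grammar is LR(0)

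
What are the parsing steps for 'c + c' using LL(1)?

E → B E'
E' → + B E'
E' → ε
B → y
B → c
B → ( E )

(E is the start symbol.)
Stack is shown with the top on the left.

Stack     Input    Action
-------------------------
E $       c + c $  output E → B E'
B E' $    c + c $  output B → c
c E' $    c + c $  match 'c'
E' $      + c $    output E' → + B E'
+ B E' $  + c $    match '+'
B E' $    c $      output B → c
c E' $    c $      match 'c'
E' $      $        output E' → ε
$         $        accept

The string is accepted.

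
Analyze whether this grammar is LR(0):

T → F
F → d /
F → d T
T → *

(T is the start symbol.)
Yes, the grammar is LR(0)

A grammar is LR(0) if no state in the canonical LR(0) collection has:
  - both a shift item (dot before a terminal) and a complete item (shift-reduce conflict), or
  - two or more complete items (reduce-reduce conflict; the accept item [T' → T .] counts as a complete item here).

Augment with T' → T and build the canonical LR(0) collection (I0 = CLOSURE({[T' → . T]}), then GOTO on every symbol after a dot until no new states appear). It has 7 states:
  I0: { [F → . d /], [F → . d T], [T → . *], [T → . F], [T' → . T] }  — shift
  I1: { [T → * .] }  — reduce
  I2: { [T → F .] }  — reduce
  I3: { [T' → T .] }  — accept
  I4: { [F → . d /], [F → . d T], [F → d . /], [F → d . T], [T → . *], [T → . F] }  — shift
  I5: { [F → d / .] }  — reduce
  I6: { [F → d T .] }  — reduce

Every state is either a pure shift/goto state or contains exactly one complete item and nothing to shift — no conflicts. The grammar is LR(0).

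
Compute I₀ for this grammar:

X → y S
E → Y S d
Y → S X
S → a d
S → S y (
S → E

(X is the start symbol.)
{ [X → . y S], [X' → . X] }

First, augment the grammar with X' → X
I₀ = CLOSURE({ [X' → . X] }):
  [X' → . X] has the dot before X: add [X → . y S]
No further items can be added.

I₀ = { [X → . y S], [X' → . X] }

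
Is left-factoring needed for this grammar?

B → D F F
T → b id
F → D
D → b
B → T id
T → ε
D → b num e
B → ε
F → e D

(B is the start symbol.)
Yes, D has productions with common prefix 'b'

Left-factoring is needed when two productions for the same non-terminal
share a common prefix on the right-hand side.

Productions for B:
  B → D F F
  B → T id
  B → ε
Productions for T:
  T → b id
  T → ε
Productions for F:
  F → D
  F → e D
Productions for D:
  D → b
  D → b num e

Found common prefix 'b' in productions for D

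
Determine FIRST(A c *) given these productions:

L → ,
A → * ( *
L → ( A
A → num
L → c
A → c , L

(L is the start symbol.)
{ '*', 'c', 'num' }

FIRST sets of the non-terminals involved (from the grammar, by fixed-point iteration):
  FIRST(A) = { '*', 'c', 'num' }

To compute FIRST(A c *), process the symbols left to right:
Symbol A is a non-terminal. Add FIRST(A) \ {ε} = { '*', 'c', 'num' }
A is not nullable (ε ∉ FIRST(A)), so stop here.
FIRST(A c *) = { '*', 'c', 'num' }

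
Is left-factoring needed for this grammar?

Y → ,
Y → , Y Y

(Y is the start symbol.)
Yes, Y has productions with common prefix ','

Left-factoring is needed when two productions for the same non-terminal
share a common prefix on the right-hand side.

Productions for Y:
  Y → ,
  Y → , Y Y

Found common prefix ',' in productions for Y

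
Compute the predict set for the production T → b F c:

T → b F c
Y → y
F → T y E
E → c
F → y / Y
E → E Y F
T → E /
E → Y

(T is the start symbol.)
{ 'b' }

PREDICT(T → b F c) = (FIRST(RHS) \ {ε}) ∪ (FOLLOW(T) if ε ∈ FIRST(RHS), i.e. RHS ⇒* ε)
FIRST(b F c) = { 'b' }
ε ∉ FIRST(b F c), so FOLLOW(T) is not added.
PREDICT(T → b F c) = { 'b' }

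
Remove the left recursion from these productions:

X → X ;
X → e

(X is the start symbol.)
X is directly left-recursive. The standard transformation for
  A → A α₁ | ... | A α_m | β₁ | ... | β_n
is
  A  → β₁ A' | ... | β_n A'
  A' → α₁ A' | ... | α_m A' | ε

X → e becomes X → e X'
X → X ; becomes X' → ; X'
Add X' → ε

Resulting grammar:
X → e X'
X' → ; X'
X' → ε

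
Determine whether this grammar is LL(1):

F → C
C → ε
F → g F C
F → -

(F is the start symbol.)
A grammar is LL(1) if for each non-terminal N with multiple productions, the predict sets of those productions are pairwise disjoint, where PREDICT(N → α) = (FIRST(α) \ {ε}) ∪ (FOLLOW(N) if α ⇒* ε).

Relevant sets:
  FIRST(C) = { ε }
  FOLLOW(F) = { $ }

For F:
  PREDICT(F → C) = { $ }
  PREDICT(F → g F C) = { 'g' }
  PREDICT(F → '-') = { '-' }
C has a single production, so nothing to check there.

All predict sets are disjoint. The grammar IS LL(1).

Answer: Yes, the grammar is LL(1).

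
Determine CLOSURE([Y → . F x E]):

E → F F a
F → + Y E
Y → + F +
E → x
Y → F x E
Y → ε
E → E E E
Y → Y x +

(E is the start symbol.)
To compute CLOSURE, for each item [A → α.Bβ] where B is a non-terminal, add [B → .γ] for all productions B → γ; repeat for the newly added items until nothing changes.

Start with: [Y → . F x E]
  [Y → . F x E] has the dot before F: add [F → . + Y E]
No further items can be added.

CLOSURE = { [F → . + Y E], [Y → . F x E] }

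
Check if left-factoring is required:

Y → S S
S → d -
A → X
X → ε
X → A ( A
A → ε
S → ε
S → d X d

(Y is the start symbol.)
Yes, S has productions with common prefix 'd'

Left-factoring is needed when two productions for the same non-terminal
share a common prefix on the right-hand side.

Productions for S:
  S → d -
  S → ε
  S → d X d
Productions for A:
  A → X
  A → ε
Productions for X:
  X → ε
  X → A ( A

Found common prefix 'd' in productions for S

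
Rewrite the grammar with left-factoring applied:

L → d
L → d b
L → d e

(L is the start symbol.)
L → d L'
L' → ε
L' → b
L' → e

Left-factoring transforms A → αβ₁ | αβ₂ into A → αA' and A' → β₁ | β₂
(α is the longest common prefix among the alternatives). Repeat until
no nonterminal has two alternatives with a common prefix.

Round 1: L has alternatives sharing prefix 'd'. Introduce L': L → d L'
  Add: L' → ε
  Add: L' → b
  Add: L' → e

No remaining common prefixes — done.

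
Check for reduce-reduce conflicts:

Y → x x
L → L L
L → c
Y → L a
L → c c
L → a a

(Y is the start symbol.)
No reduce-reduce conflicts

A reduce-reduce conflict occurs when an LR(0) state has two complete items [A → α .] and [B → β .] — both call for a reduction, and with no lookahead the parser cannot choose between them.

Augment with Y' → Y and build the canonical LR(0) collection (I0 = CLOSURE({[Y' → . Y]}), then GOTO on every symbol after a dot until no new states appear). It has 11 states:
  I0: { [L → . L L], [L → . a a], [L → . c c], [L → . c], [Y → . L a], [Y → . x x], [Y' → . Y] }  — shift
  I1: { [L → . L L], [L → . a a], [L → . c c], [L → . c], [L → L . L], [Y → L . a] }  — shift
  I2: { [Y' → Y .] }  — accept
  I3: { [L → a . a] }  — shift
  I4: { [L → c . c], [L → c .] }  — shift, reduce
  I5: { [Y → x . x] }  — shift
  I6: { [Y → x x .] }  — reduce
  I7: { [L → c c .] }  — reduce
  I8: { [L → a a .] }  — reduce
  I9: { [L → . L L], [L → . a a], [L → . c c], [L → . c], [L → L . L], [L → L L .] }  — shift, reduce
  I10: { [L → a . a], [Y → L a .] }  — shift, reduce

No state contains more than one complete item.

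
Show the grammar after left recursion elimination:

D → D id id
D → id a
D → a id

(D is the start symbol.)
D → id a D'
D → a id D'
D' → id id D'
D' → ε

D is directly left-recursive. The standard transformation for
  A → A α₁ | ... | A α_m | β₁ | ... | β_n
is
  A  → β₁ A' | ... | β_n A'
  A' → α₁ A' | ... | α_m A' | ε

D → id a becomes D → id a D'
D → a id becomes D → a id D'
D → D id id becomes D' → id id D'
Add D' → ε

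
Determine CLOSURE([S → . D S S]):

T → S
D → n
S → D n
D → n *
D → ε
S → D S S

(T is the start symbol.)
{ [D → . n *], [D → . n], [D → .], [S → . D S S] }

To compute CLOSURE, for each item [A → α.Bβ] where B is a non-terminal, add [B → .γ] for all productions B → γ; repeat for the newly added items until nothing changes.

Start with: [S → . D S S]
  [S → . D S S] has the dot before D: add [D → . n], [D → . n *], [D → .]
No further items can be added.

CLOSURE = { [D → . n *], [D → . n], [D → .], [S → . D S S] }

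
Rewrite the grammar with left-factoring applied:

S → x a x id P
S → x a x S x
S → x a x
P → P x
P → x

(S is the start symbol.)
S → x a x S'
S' → id P
S' → S x
S' → ε
P → P x
P → x

Left-factoring transforms A → αβ₁ | αβ₂ into A → αA' and A' → β₁ | β₂
(α is the longest common prefix among the alternatives). Repeat until
no nonterminal has two alternatives with a common prefix.

Round 1: S has alternatives sharing prefix 'x a x'. Introduce S': S → x a x S'
  Add: S' → id P
  Add: S' → S x
  Add: S' → ε

No remaining common prefixes — done.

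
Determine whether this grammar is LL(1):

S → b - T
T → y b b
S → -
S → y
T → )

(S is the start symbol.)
Yes, the grammar is LL(1).

For S:
  PREDICT(S → b '-' T) = { 'b' }
  PREDICT(S → '-') = { '-' }
  PREDICT(S → y) = { 'y' }
For T:
  PREDICT(T → y b b) = { 'y' }
  PREDICT(T → ')') = { ')' }

All predict sets are disjoint. The grammar IS LL(1).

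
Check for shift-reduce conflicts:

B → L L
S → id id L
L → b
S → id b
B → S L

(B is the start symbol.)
Augment with B' → B and build the canonical LR(0) collection (I0 = CLOSURE({[B' → . B]}), then GOTO on every symbol after a dot until no new states appear). It has 11 states:
  I0: { [B → . L L], [B → . S L], [B' → . B], [L → . b], [S → . id b], [S → . id id L] }  — shift
  I1: { [B' → B .] }  — accept
  I2: { [B → L . L], [L → . b] }  — shift
  I3: { [B → S . L], [L → . b] }  — shift
  I4: { [L → b .] }  — reduce
  I5: { [S → id . b], [S → id . id L] }  — shift
  I6: { [S → id b .] }  — reduce
  I7: { [L → . b], [S → id id . L] }  — shift
  I8: { [S → id id L .] }  — reduce
  I9: { [B → S L .] }  — reduce
  I10: { [B → L L .] }  — reduce

No state contains both a complete item and a shift item.

Answer: No shift-reduce conflicts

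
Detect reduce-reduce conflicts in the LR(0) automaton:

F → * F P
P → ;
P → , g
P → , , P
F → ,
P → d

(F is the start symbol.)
Augment with F' → F and build the canonical LR(0) collection (I0 = CLOSURE({[F' → . F]}), then GOTO on every symbol after a dot until no new states appear). It has 12 states:
  I0: { [F → . * F P], [F → . ,], [F' → . F] }  — shift
  I1: { [F → * . F P], [F → . * F P], [F → . ,] }  — shift
  I2: { [F → , .] }  — reduce
  I3: { [F' → F .] }  — accept
  I4: { [F → * F . P], [P → . , , P], [P → . , g], [P → . ;], [P → . d] }  — shift
  I5: { [P → , . , P], [P → , . g] }  — shift
  I6: { [P → ; .] }  — reduce
  I7: { [F → * F P .] }  — reduce
  I8: { [P → d .] }  — reduce
  I9: { [P → , , . P], [P → . , , P], [P → . , g], [P → . ;], [P → . d] }  — shift
  I10: { [P → , g .] }  — reduce
  I11: { [P → , , P .] }  — reduce

No state contains more than one complete item.

Answer: No reduce-reduce conflicts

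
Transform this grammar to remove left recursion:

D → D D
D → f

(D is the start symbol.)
D is directly left-recursive. The standard transformation for
  A → A α₁ | ... | A α_m | β₁ | ... | β_n
is
  A  → β₁ A' | ... | β_n A'
  A' → α₁ A' | ... | α_m A' | ε

D → f becomes D → f D'
D → D D becomes D' → D D'
Add D' → ε

Resulting grammar:
D → f D'
D' → D D'
D' → ε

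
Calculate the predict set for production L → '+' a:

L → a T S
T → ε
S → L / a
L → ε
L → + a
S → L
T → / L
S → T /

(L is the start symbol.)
{ '+' }

PREDICT(L → '+' a) = (FIRST(RHS) \ {ε}) ∪ (FOLLOW(L) if ε ∈ FIRST(RHS), i.e. RHS ⇒* ε)
FIRST('+' a) = { '+' }
ε ∉ FIRST('+' a), so FOLLOW(L) is not added.
PREDICT(L → '+' a) = { '+' }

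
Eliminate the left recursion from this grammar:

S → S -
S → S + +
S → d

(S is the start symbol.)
S → d S'
S' → - S'
S' → + + S'
S' → ε

S is directly left-recursive. The standard transformation for
  A → A α₁ | ... | A α_m | β₁ | ... | β_n
is
  A  → β₁ A' | ... | β_n A'
  A' → α₁ A' | ... | α_m A' | ε

S → d becomes S → d S'
S → S - becomes S' → - S'
S → S + + becomes S' → + + S'
Add S' → ε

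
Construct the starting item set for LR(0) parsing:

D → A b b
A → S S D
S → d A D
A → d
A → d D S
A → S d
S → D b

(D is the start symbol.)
First, augment the grammar with D' → D
I₀ = CLOSURE({ [D' → . D] }):
  [D' → . D] has the dot before D: add [D → . A b b]
  [D → . A b b] has the dot before A: add [A → . S S D], [A → . d], [A → . d D S], [A → . S d]
  [A → . S S D] has the dot before S: add [S → . d A D], [S → . D b]
No further items can be added.

I₀ = { [A → . S S D], [A → . S d], [A → . d D S], [A → . d], [D → . A b b], [D' → . D], [S → . D b], [S → . d A D] }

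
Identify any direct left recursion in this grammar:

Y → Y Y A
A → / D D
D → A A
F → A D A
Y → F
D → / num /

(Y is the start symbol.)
Yes, Y is left-recursive

Y → Y Y A: LEFT RECURSIVE (starts with Y)
A → / D D: starts with '/'
D → A A: starts with A
F → A D A: starts with A
Y → F: starts with F
D → / num /: starts with '/'

The grammar has direct left recursion on: Y.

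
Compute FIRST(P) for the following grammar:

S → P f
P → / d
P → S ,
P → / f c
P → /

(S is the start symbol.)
To compute FIRST(P), examine every production with P on the left-hand side, reading each right-hand side left to right until a non-nullable symbol is reached.

FIRST sets of the other non-terminals involved (by the same procedure, iterated to a fixed point):
  FIRST(S) = { '/' }

From P → / d:
  - '/' is a terminal: add '/' and stop
From P → S ,:
  - S is a non-terminal: add FIRST(S) \ {ε} = { '/' }
    S is not nullable, so stop
From P → / f c:
  - '/' is a terminal: add '/' and stop
From P → /:
  - '/' is a terminal: add '/' and stop

Collecting: FIRST(P) = { '/' }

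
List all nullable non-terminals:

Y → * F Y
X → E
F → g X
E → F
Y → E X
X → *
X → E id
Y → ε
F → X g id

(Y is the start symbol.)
{ 'Y' }

ε-productions: Y → ε
So Y is immediately nullable.
No further non-terminal can be added: every production for the remaining non-terminals contains a terminal or a non-nullable non-terminal.
Nullable = { 'Y' }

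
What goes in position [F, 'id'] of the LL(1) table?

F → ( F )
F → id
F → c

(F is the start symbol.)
To find M[F, 'id'], we find productions for F where 'id' is in the predict set (PREDICT(N → α) = (FIRST(α) \ {ε}) ∪ (FOLLOW(N) if α ⇒* ε)).

F → ( F ): PREDICT = { '(' }
F → id: PREDICT = { 'id' }
  'id' is in predict set, so this production goes in M[F, 'id']
F → c: PREDICT = { 'c' }

M[F, 'id'] = F → id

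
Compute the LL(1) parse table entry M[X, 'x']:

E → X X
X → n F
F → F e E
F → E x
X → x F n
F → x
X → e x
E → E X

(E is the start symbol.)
To find M[X, 'x'], we find productions for X where 'x' is in the predict set (PREDICT(N → α) = (FIRST(α) \ {ε}) ∪ (FOLLOW(N) if α ⇒* ε)).

X → n F: PREDICT = { 'n' }
X → x F n: PREDICT = { 'x' }
  'x' is in predict set, so this production goes in M[X, 'x']
X → e x: PREDICT = { 'e' }

M[X, 'x'] = X → x F n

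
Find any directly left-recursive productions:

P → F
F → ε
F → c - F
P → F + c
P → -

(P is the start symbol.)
No direct left recursion

P → F: starts with F
F → ε: starts with ε
F → c - F: starts with c
P → F + c: starts with F
P → -: starts with '-'

No direct left recursion found.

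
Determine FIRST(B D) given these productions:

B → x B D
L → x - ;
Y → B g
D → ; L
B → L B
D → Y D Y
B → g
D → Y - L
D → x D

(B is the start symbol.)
FIRST sets of the non-terminals involved (from the grammar, by fixed-point iteration):
  FIRST(B) = { 'g', 'x' }

To compute FIRST(B D), process the symbols left to right:
Symbol B is a non-terminal. Add FIRST(B) \ {ε} = { 'g', 'x' }
B is not nullable (ε ∉ FIRST(B)), so stop here.
FIRST(B D) = { 'g', 'x' }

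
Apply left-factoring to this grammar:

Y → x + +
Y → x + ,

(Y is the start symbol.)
Left-factoring transforms A → αβ₁ | αβ₂ into A → αA' and A' → β₁ | β₂
(α is the longest common prefix among the alternatives). Repeat until
no nonterminal has two alternatives with a common prefix.

Round 1: Y has alternatives sharing prefix 'x +'. Introduce Y': Y → x + Y'
  Add: Y' → +
  Add: Y' → ,

No remaining common prefixes — done.

Resulting grammar:
Y → x + Y'
Y' → +
Y' → ,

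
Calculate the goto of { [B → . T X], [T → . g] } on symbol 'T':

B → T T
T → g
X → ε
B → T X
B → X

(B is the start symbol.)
GOTO(I, 'T') = CLOSURE({ [A → αX.β] : [A → α.Xβ] ∈ I, X = 'T' })

Items with dot before 'T', with the dot advanced:
  [B → . T X] → [B → T . X]
Closure of the advanced items:
  [B → T . X] has the dot before X: add [X → .]

GOTO = { [B → T . X], [X → .] }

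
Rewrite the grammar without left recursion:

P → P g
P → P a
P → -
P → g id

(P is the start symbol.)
P → - P'
P → g id P'
P' → g P'
P' → a P'
P' → ε

P is directly left-recursive. The standard transformation for
  A → A α₁ | ... | A α_m | β₁ | ... | β_n
is
  A  → β₁ A' | ... | β_n A'
  A' → α₁ A' | ... | α_m A' | ε

P → - becomes P → - P'
P → g id becomes P → g id P'
P → P g becomes P' → g P'
P → P a becomes P' → a P'
Add P' → ε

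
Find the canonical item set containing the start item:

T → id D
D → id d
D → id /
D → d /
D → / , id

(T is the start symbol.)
{ [T → . id D], [T' → . T] }

First, augment the grammar with T' → T
I₀ = CLOSURE({ [T' → . T] }):
  [T' → . T] has the dot before T: add [T → . id D]
No further items can be added.

I₀ = { [T → . id D], [T' → . T] }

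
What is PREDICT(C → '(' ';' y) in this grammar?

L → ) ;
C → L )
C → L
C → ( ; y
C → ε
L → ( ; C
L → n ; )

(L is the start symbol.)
PREDICT(C → '(' ';' y) = (FIRST(RHS) \ {ε}) ∪ (FOLLOW(C) if ε ∈ FIRST(RHS), i.e. RHS ⇒* ε)
FIRST('(' ';' y) = { '(' }
ε ∉ FIRST('(' ';' y), so FOLLOW(C) is not added.
PREDICT(C → '(' ';' y) = { '(' }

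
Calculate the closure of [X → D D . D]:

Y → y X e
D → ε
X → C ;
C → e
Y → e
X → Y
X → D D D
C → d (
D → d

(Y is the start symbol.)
{ [D → . d], [D → .], [X → D D . D] }

Start with: [X → D D . D]
  [X → D D . D] has the dot before D: add [D → .], [D → . d]
No further items can be added.

CLOSURE = { [D → . d], [D → .], [X → D D . D] }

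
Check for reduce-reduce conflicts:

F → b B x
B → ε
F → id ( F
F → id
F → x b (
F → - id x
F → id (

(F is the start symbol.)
No reduce-reduce conflicts

A reduce-reduce conflict occurs when an LR(0) state has two complete items [A → α .] and [B → β .] — both call for a reduction, and with no lookahead the parser cannot choose between them.

Augment with F' → F and build the canonical LR(0) collection (I0 = CLOSURE({[F' → . F]}), then GOTO on every symbol after a dot until no new states appear). It has 14 states:
  I0: { [F → . - id x], [F → . b B x], [F → . id ( F], [F → . id (], [F → . id], [F → . x b (], [F' → . F] }  — shift
  I1: { [F → - . id x] }  — shift
  I2: { [F' → F .] }  — accept
  I3: { [B → .], [F → b . B x] }  — reduce
  I4: { [F → id . ( F], [F → id . (], [F → id .] }  — shift, reduce
  I5: { [F → x . b (] }  — shift
  I6: { [F → x b . (] }  — shift
  I7: { [F → x b ( .] }  — reduce
  I8: { [F → . - id x], [F → . b B x], [F → . id ( F], [F → . id (], [F → . id], [F → . x b (], [F → id ( . F], [F → id ( .] }  — shift, reduce
  I9: { [F → id ( F .] }  — reduce
  I10: { [F → b B . x] }  — shift
  I11: { [F → b B x .] }  — reduce
  I12: { [F → - id . x] }  — shift
  I13: { [F → - id x .] }  — reduce

No state contains more than one complete item.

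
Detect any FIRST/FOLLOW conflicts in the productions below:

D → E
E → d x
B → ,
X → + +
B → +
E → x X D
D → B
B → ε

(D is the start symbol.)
Nullable non-terminals: B, D.
FIRST sets used below: FIRST(E) = { 'd', 'x' }, FIRST(B) = { '+', ',', ε }

B: nullable alternative(s) B → ε; FOLLOW(B) = { $ }
  B → ,: FIRST \ {ε} = { ',' } — disjoint from FOLLOW(B)
  B → +: FIRST \ {ε} = { '+' } — disjoint from FOLLOW(B)
  B → ε: FIRST \ {ε} = { } — this is the only nullable alternative, skip

D: nullable alternative(s) D → B; FOLLOW(D) = { $ }
  D → E: FIRST \ {ε} = { 'd', 'x' } — disjoint from FOLLOW(D)
  D → B: FIRST \ {ε} = { '+', ',' } — this is the only nullable alternative, skip

E, X have no nullable alternative, so no FIRST/FOLLOW check is needed there.

No FIRST/FOLLOW conflicts found.

Answer: No FIRST/FOLLOW conflicts.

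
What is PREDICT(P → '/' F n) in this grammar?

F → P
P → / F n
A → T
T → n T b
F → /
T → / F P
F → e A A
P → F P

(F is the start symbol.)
{ '/' }

PREDICT(P → '/' F n) = (FIRST(RHS) \ {ε}) ∪ (FOLLOW(P) if ε ∈ FIRST(RHS), i.e. RHS ⇒* ε)
FIRST('/' F n) = { '/' }
ε ∉ FIRST('/' F n), so FOLLOW(P) is not added.
PREDICT(P → '/' F n) = { '/' }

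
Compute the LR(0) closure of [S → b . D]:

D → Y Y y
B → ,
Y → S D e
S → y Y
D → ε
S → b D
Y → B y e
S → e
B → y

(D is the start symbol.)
{ [B → . ,], [B → . y], [D → . Y Y y], [D → .], [S → . b D], [S → . e], [S → . y Y], [S → b . D], [Y → . B y e], [Y → . S D e] }

To compute CLOSURE, for each item [A → α.Bβ] where B is a non-terminal, add [B → .γ] for all productions B → γ; repeat for the newly added items until nothing changes.

Start with: [S → b . D]
  [S → b . D] has the dot before D: add [D → . Y Y y], [D → .]
  [D → . Y Y y] has the dot before Y: add [Y → . S D e], [Y → . B y e]
  [Y → . S D e] has the dot before S: add [S → . y Y], [S → . b D], [S → . e]
  [Y → . B y e] has the dot before B: add [B → . ,], [B → . y]
No further items can be added.

CLOSURE = { [B → . ,], [B → . y], [D → . Y Y y], [D → .], [S → . b D], [S → . e], [S → . y Y], [S → b . D], [Y → . B y e], [Y → . S D e] }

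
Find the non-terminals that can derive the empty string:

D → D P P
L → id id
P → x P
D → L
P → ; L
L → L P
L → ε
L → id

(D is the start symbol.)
A non-terminal is nullable if it can derive ε (the empty string): either it has an ε-production, or it has a production whose right-hand side consists entirely of nullable non-terminals.

ε-productions: L → ε
So L is immediately nullable.
D → L: every symbol on the right is nullable, so D is nullable too.
No further non-terminal can be added: every production for the remaining non-terminals contains a terminal or a non-nullable non-terminal.
Nullable = { 'D', 'L' }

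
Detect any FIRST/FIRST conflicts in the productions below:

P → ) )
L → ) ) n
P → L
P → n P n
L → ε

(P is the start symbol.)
Yes. P → ')' ')' / P → L on { ')' }

A FIRST/FIRST conflict occurs when two productions N → α and N → β for the same non-terminal have FIRST(α) ∩ FIRST(β) ≠ ∅ (with ε ∈ FIRST of a nullable right-hand side, so two nullable alternatives also conflict).

FIRST sets of the non-terminals at (or reachable through a nullable prefix from) the front of some alternative:
  FIRST(L) = { ')', ε }

Productions for P:
  P → ) ): FIRST = { ')' }
  P → L: FIRST = { ')', ε }
  P → n P n: FIRST = { 'n' }
Productions for L:
  L → ) ) n: FIRST = { ')' }
  L → ε: FIRST = { ε }

Conflict for P: P → ) ) and P → L
  Overlap: { ')' }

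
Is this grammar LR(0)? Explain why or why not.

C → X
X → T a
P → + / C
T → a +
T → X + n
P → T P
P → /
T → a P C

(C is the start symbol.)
A grammar is LR(0) if no state in the canonical LR(0) collection has:
  - both a shift item (dot before a terminal) and a complete item (shift-reduce conflict), or
  - two or more complete items (reduce-reduce conflict; the accept item [C' → C .] counts as a complete item here).

Augment with C' → C and build the canonical LR(0) collection (I0 = CLOSURE({[C' → . C]}), then GOTO on every symbol after a dot until no new states appear). It has 19 states:
  I0: { [C → . X], [C' → . C], [T → . X + n], [T → . a +], [T → . a P C], [X → . T a] }  — shift
  I1: { [C' → C .] }  — accept
  I2: { [X → T . a] }  — shift
  I3: { [C → X .], [T → X . + n] }  — shift, reduce
  I4: { [P → . + / C], [P → . /], [P → . T P], [T → . X + n], [T → . a +], [T → . a P C], [T → a . +], [T → a . P C], [X → . T a] }  — shift
  I5: { [P → + . / C], [T → a + .] }  — shift, reduce
  I6: { [P → / .] }  — reduce
  I7: { [C → . X], [T → . X + n], [T → . a +], [T → . a P C], [T → a P . C], [X → . T a] }  — shift
  I8: { [P → . + / C], [P → . /], [P → . T P], [P → T . P], [T → . X + n], [T → . a +], [T → . a P C], [X → . T a], [X → T . a] }  — shift
  I9: { [T → X . + n] }  — shift
  I10: { [T → X + . n] }  — shift
  I11: { [T → X + n .] }  — reduce
  I12: { [P → + . / C] }  — shift
  I13: { [P → T P .] }  — reduce
  I14: { [P → . + / C], [P → . /], [P → . T P], [T → . X + n], [T → . a +], [T → . a P C], [T → a . +], [T → a . P C], [X → . T a], [X → T a .] }  — shift, reduce
  I15: { [C → . X], [P → + / . C], [T → . X + n], [T → . a +], [T → . a P C], [X → . T a] }  — shift
  I16: { [P → + / C .] }  — reduce
  I17: { [T → a P C .] }  — reduce
  I18: { [X → T a .] }  — reduce

Conflict in state I3:
  Shift-reduce conflict between [C → X .] and [T → X . + n]
So the grammar is NOT LR(0).

Answer: No. Shift-reduce conflict between [C → X .] and [T → X . + n]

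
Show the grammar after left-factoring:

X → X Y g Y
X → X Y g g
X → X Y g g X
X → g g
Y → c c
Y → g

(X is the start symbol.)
Left-factoring transforms A → αβ₁ | αβ₂ into A → αA' and A' → β₁ | β₂
(α is the longest common prefix among the alternatives). Repeat until
no nonterminal has two alternatives with a common prefix.

Round 1: X has alternatives sharing prefix 'X Y g'. Introduce X': X → X Y g X'
  Add: X' → Y
  Add: X' → g
  Add: X' → g X

Round 2: X' has alternatives sharing prefix 'g'. Introduce X'': X' → g X''
  Add: X'' → ε
  Add: X'' → X

No remaining common prefixes — done.

Resulting grammar:
X → X Y g X'
X' → Y
X' → g X''
X'' → ε
X'' → X
X → g g
Y → c c
Y → g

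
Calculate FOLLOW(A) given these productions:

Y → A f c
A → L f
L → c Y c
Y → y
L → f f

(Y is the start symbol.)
{ 'f' }

To compute FOLLOW(A), find every occurrence of A on a right-hand side N → α A β: add FIRST(β) \ {ε}, and if β is empty or nullable also add FOLLOW(N). Iterate to a fixed point.

In Y → A f c: A is followed by f c, add FIRST(f c) \ {ε} = { 'f' }

Taking the union: FOLLOW(A) = { 'f' }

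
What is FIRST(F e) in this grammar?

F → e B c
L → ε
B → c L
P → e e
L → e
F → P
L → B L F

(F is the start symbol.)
{ 'e' }

FIRST sets of the non-terminals involved (from the grammar, by fixed-point iteration):
  FIRST(F) = { 'e' }

To compute FIRST(F e), process the symbols left to right:
Symbol F is a non-terminal. Add FIRST(F) \ {ε} = { 'e' }
F is not nullable (ε ∉ FIRST(F)), so stop here.
FIRST(F e) = { 'e' }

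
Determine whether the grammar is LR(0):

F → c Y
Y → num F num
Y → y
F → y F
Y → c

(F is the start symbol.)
Augment with F' → F and build the canonical LR(0) collection (I0 = CLOSURE({[F' → . F]}), then GOTO on every symbol after a dot until no new states appear). It has 11 states:
  I0: { [F → . c Y], [F → . y F], [F' → . F] }  — shift
  I1: { [F' → F .] }  — accept
  I2: { [F → c . Y], [Y → . c], [Y → . num F num], [Y → . y] }  — shift
  I3: { [F → . c Y], [F → . y F], [F → y . F] }  — shift
  I4: { [F → y F .] }  — reduce
  I5: { [F → c Y .] }  — reduce
  I6: { [Y → c .] }  — reduce
  I7: { [F → . c Y], [F → . y F], [Y → num . F num] }  — shift
  I8: { [Y → y .] }  — reduce
  I9: { [Y → num F . num] }  — shift
  I10: { [Y → num F num .] }  — reduce

Every state is either a pure shift/goto state or contains exactly one complete item and nothing to shift — no conflicts. The grammar is LR(0).

Answer: Yes, the grammar is LR(0)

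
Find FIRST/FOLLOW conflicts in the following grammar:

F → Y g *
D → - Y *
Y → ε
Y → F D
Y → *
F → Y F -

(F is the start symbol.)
Yes. Y → F D with FOLLOW(Y) on { '*', 'g' }; Y → '*' with FOLLOW(Y) on { '*' }

Nullable non-terminals: Y.
FIRST sets used below: FIRST(F) = { '*', 'g' }

Y: nullable alternative(s) Y → ε; FOLLOW(Y) = { '*', 'g' }
  Y → ε: FIRST \ {ε} = { } — this is the only nullable alternative, skip
  Y → F D: FIRST \ {ε} = { '*', 'g' } — overlaps FOLLOW(Y) on { '*', 'g' }: CONFLICT
  Y → *: FIRST \ {ε} = { '*' } — overlaps FOLLOW(Y) on { '*' }: CONFLICT

D, F have no nullable alternative, so no FIRST/FOLLOW check is needed there.

So the grammar has 2 FIRST/FOLLOW conflicts (marked CONFLICT above).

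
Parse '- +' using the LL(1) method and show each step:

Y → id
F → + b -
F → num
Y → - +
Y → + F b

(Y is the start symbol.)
LL(1) parsing maintains a stack (initially the start symbol over $) and the input. At each step: if the stack top is a terminal, match it against the current input token; if it is a non-terminal N, replace it with the RHS of M[N, lookahead] (the unique production whose predict set contains the lookahead).

Stack is shown with the top on the left.

Stack  Input  Action
--------------------
Y $    - + $  output Y → - +
- + $  - + $  match '-'
+ $    + $    match '+'
$      $      accept

The string is accepted.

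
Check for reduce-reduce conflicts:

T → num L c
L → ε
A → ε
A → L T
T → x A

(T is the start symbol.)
Yes — I3: [A → .] vs [L → .]

Augment with T' → T and build the canonical LR(0) collection (I0 = CLOSURE({[T' → . T]}), then GOTO on every symbol after a dot until no new states appear). It has 9 states:
  I0: { [T → . num L c], [T → . x A], [T' → . T] }  — shift
  I1: { [T' → T .] }  — accept
  I2: { [L → .], [T → num . L c] }  — reduce
  I3: { [A → . L T], [A → .], [L → .], [T → x . A] }  — 2 reduces
  I4: { [T → x A .] }  — reduce
  I5: { [A → L . T], [T → . num L c], [T → . x A] }  — shift
  I6: { [A → L T .] }  — reduce
  I7: { [T → num L . c] }  — shift
  I8: { [T → num L c .] }  — reduce

I3 contains complete items [A → .], [L → .] — reduce-reduce conflict.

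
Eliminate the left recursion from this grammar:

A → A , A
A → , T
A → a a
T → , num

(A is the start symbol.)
A is directly left-recursive. The standard transformation for
  A → A α₁ | ... | A α_m | β₁ | ... | β_n
is
  A  → β₁ A' | ... | β_n A'
  A' → α₁ A' | ... | α_m A' | ε

A → , T becomes A → , T A'
A → a a becomes A → a a A'
A → A , A becomes A' → , A A'
Add A' → ε

Productions for other non-terminals are unchanged:
  T → , num

Resulting grammar:
A → , T A'
A → a a A'
A' → , A A'
A' → ε
T → , num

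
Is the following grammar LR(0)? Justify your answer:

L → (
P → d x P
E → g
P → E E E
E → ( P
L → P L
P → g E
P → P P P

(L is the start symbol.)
A grammar is LR(0) if no state in the canonical LR(0) collection has:
  - both a shift item (dot before a terminal) and a complete item (shift-reduce conflict), or
  - two or more complete items (reduce-reduce conflict; the accept item [L' → L .] counts as a complete item here).

Augment with L' → L and build the canonical LR(0) collection (I0 = CLOSURE({[L' → . L]}), then GOTO on every symbol after a dot until no new states appear). It has 20 states:
  I0: { [E → . ( P], [E → . g], [L → . (], [L → . P L], [L' → . L], [P → . E E E], [P → . P P P], [P → . d x P], [P → . g E] }  — shift
  I1: { [E → ( . P], [E → . ( P], [E → . g], [L → ( .], [P → . E E E], [P → . P P P], [P → . d x P], [P → . g E] }  — shift, reduce
  I2: { [E → . ( P], [E → . g], [P → E . E E] }  — shift
  I3: { [L' → L .] }  — accept
  I4: { [E → . ( P], [E → . g], [L → . (], [L → . P L], [L → P . L], [P → . E E E], [P → . P P P], [P → . d x P], [P → . g E], [P → P . P P] }  — shift
  I5: { [P → d . x P] }  — shift
  I6: { [E → . ( P], [E → . g], [E → g .], [P → g . E] }  — shift, reduce
  I7: { [E → ( . P], [E → . ( P], [E → . g], [P → . E E E], [P → . P P P], [P → . d x P], [P → . g E] }  — shift
  I8: { [P → g E .] }  — reduce
  I9: { [E → g .] }  — reduce
  I10: { [E → ( P .], [E → . ( P], [E → . g], [P → . E E E], [P → . P P P], [P → . d x P], [P → . g E], [P → P . P P] }  — shift, reduce
  I11: { [E → . ( P], [E → . g], [P → . E E E], [P → . P P P], [P → . d x P], [P → . g E], [P → P . P P], [P → P P . P] }  — shift
  I12: { [E → . ( P], [E → . g], [P → . E E E], [P → . P P P], [P → . d x P], [P → . g E], [P → P . P P], [P → P P . P], [P → P P P .] }  — shift, reduce
  I13: { [E → . ( P], [E → . g], [P → . E E E], [P → . P P P], [P → . d x P], [P → . g E], [P → d x . P] }  — shift
  I14: { [E → . ( P], [E → . g], [P → . E E E], [P → . P P P], [P → . d x P], [P → . g E], [P → P . P P], [P → d x P .] }  — shift, reduce
  I15: { [L → P L .] }  — reduce
  I16: { [E → . ( P], [E → . g], [L → . (], [L → . P L], [L → P . L], [P → . E E E], [P → . P P P], [P → . d x P], [P → . g E], [P → P . P P], [P → P P . P] }  — shift
  I17: { [E → . ( P], [E → . g], [L → . (], [L → . P L], [L → P . L], [P → . E E E], [P → . P P P], [P → . d x P], [P → . g E], [P → P . P P], [P → P P . P], [P → P P P .] }  — shift, reduce
  I18: { [E → . ( P], [E → . g], [P → E E . E] }  — shift
  I19: { [P → E E E .] }  — reduce

Conflict in state I1:
  Shift-reduce conflict between [L → ( .] and [E → . ( P]
So the grammar is NOT LR(0).

Answer: No. Shift-reduce conflict between [L → ( .] and [E → . ( P]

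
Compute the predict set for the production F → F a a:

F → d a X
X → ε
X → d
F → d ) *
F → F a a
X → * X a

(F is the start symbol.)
PREDICT(F → F a a) = (FIRST(RHS) \ {ε}) ∪ (FOLLOW(F) if ε ∈ FIRST(RHS), i.e. RHS ⇒* ε)
FIRST(F) = { 'd' }
FIRST(F a a) = { 'd' }
ε ∉ FIRST(F a a), so FOLLOW(F) is not added.
PREDICT(F → F a a) = { 'd' }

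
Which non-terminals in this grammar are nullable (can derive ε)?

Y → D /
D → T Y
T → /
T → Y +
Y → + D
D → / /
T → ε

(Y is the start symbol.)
A non-terminal is nullable if it can derive ε (the empty string): either it has an ε-production, or it has a production whose right-hand side consists entirely of nullable non-terminals.

ε-productions: T → ε
So T is immediately nullable.
No further non-terminal can be added: every production for the remaining non-terminals contains a terminal or a non-nullable non-terminal.
Nullable = { 'T' }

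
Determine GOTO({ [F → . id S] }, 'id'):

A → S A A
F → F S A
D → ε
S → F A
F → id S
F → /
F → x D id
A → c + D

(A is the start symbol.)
GOTO(I, 'id') = CLOSURE({ [A → αX.β] : [A → α.Xβ] ∈ I, X = 'id' })

Items with dot before 'id', with the dot advanced:
  [F → . id S] → [F → id . S]
Closure of the advanced items:
  [F → id . S] has the dot before S: add [S → . F A]
  [S → . F A] has the dot before F: add [F → . F S A], [F → . id S], [F → . /], [F → . x D id]

GOTO = { [F → . /], [F → . F S A], [F → . id S], [F → . x D id], [F → id . S], [S → . F A] }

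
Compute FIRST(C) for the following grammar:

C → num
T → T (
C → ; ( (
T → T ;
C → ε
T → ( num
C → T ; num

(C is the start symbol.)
To compute FIRST(C), examine every production with C on the left-hand side, reading each right-hand side left to right until a non-nullable symbol is reached.

FIRST sets of the other non-terminals involved (by the same procedure, iterated to a fixed point):
  FIRST(T) = { '(' }

From C → num:
  - num is a terminal: add 'num' and stop
From C → ; ( (:
  - ';' is a terminal: add ';' and stop
From C → ε:
  - ε-production, so ε ∈ FIRST(C)
From C → T ; num:
  - T is a non-terminal: add FIRST(T) \ {ε} = { '(' }
    T is not nullable, so stop

Collecting: FIRST(C) = { '(', ';', 'num', ε }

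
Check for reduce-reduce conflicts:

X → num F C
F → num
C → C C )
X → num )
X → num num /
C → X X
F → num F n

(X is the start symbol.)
No reduce-reduce conflicts

Augment with X' → X and build the canonical LR(0) collection (I0 = CLOSURE({[X' → . X]}), then GOTO on every symbol after a dot until no new states appear). It has 15 states:
  I0: { [X → . num )], [X → . num F C], [X → . num num /], [X' → . X] }  — shift
  I1: { [X' → X .] }  — accept
  I2: { [F → . num F n], [F → . num], [X → num . )], [X → num . F C], [X → num . num /] }  — shift
  I3: { [X → num ) .] }  — reduce
  I4: { [C → . C C )], [C → . X X], [X → . num )], [X → . num F C], [X → . num num /], [X → num F . C] }  — shift
  I5: { [F → . num F n], [F → . num], [F → num . F n], [F → num .], [X → num num . /] }  — shift, reduce
  I6: { [X → num num / .] }  — reduce
  I7: { [F → num F . n] }  — shift
  I8: { [F → . num F n], [F → . num], [F → num . F n], [F → num .] }  — shift, reduce
  I9: { [F → num F n .] }  — reduce
  I10: { [C → . C C )], [C → . X X], [C → C . C )], [X → . num )], [X → . num F C], [X → . num num /], [X → num F C .] }  — shift, reduce
  I11: { [C → X . X], [X → . num )], [X → . num F C], [X → . num num /] }  — shift
  I12: { [C → X X .] }  — reduce
  I13: { [C → . C C )], [C → . X X], [C → C . C )], [C → C C . )], [X → . num )], [X → . num F C], [X → . num num /] }  — shift
  I14: { [C → C C ) .] }  — reduce

No state contains more than one complete item.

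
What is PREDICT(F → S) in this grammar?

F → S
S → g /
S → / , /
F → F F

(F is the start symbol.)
{ '/', 'g' }

PREDICT(F → S) = (FIRST(RHS) \ {ε}) ∪ (FOLLOW(F) if ε ∈ FIRST(RHS), i.e. RHS ⇒* ε)
FIRST(S) = { '/', 'g' }
FIRST(S) = { '/', 'g' }
ε ∉ FIRST(S), so FOLLOW(F) is not added.
PREDICT(F → S) = { '/', 'g' }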